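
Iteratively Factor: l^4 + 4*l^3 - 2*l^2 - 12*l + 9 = (l + 3)*(l^3 + l^2 - 5*l + 3) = (l - 1)*(l + 3)*(l^2 + 2*l - 3) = (l - 1)^2*(l + 3)*(l + 3)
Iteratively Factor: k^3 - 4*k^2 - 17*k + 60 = (k + 4)*(k^2 - 8*k + 15) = (k - 3)*(k + 4)*(k - 5)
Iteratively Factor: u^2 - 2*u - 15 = (u + 3)*(u - 5)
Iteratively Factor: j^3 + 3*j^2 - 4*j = (j)*(j^2 + 3*j - 4) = j*(j + 4)*(j - 1)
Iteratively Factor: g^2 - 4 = (g + 2)*(g - 2)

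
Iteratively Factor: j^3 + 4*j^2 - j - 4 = (j + 1)*(j^2 + 3*j - 4) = (j - 1)*(j + 1)*(j + 4)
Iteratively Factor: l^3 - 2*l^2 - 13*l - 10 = (l + 1)*(l^2 - 3*l - 10) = (l + 1)*(l + 2)*(l - 5)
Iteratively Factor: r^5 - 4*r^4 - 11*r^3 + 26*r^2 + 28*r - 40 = (r + 2)*(r^4 - 6*r^3 + r^2 + 24*r - 20) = (r - 2)*(r + 2)*(r^3 - 4*r^2 - 7*r + 10) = (r - 2)*(r + 2)^2*(r^2 - 6*r + 5) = (r - 5)*(r - 2)*(r + 2)^2*(r - 1)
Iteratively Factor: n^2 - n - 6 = (n + 2)*(n - 3)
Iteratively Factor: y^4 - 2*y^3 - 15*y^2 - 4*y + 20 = (y - 1)*(y^3 - y^2 - 16*y - 20) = (y - 1)*(y + 2)*(y^2 - 3*y - 10) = (y - 5)*(y - 1)*(y + 2)*(y + 2)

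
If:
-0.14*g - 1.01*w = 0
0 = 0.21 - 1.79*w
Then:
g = -0.85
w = 0.12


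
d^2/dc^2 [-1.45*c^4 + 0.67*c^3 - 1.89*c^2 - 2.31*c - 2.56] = -17.4*c^2 + 4.02*c - 3.78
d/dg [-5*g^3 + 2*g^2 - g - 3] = -15*g^2 + 4*g - 1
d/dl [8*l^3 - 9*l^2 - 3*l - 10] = 24*l^2 - 18*l - 3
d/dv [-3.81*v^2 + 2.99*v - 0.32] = 2.99 - 7.62*v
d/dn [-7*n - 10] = -7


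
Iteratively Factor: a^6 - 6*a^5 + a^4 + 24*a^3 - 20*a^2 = (a - 2)*(a^5 - 4*a^4 - 7*a^3 + 10*a^2) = (a - 5)*(a - 2)*(a^4 + a^3 - 2*a^2) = a*(a - 5)*(a - 2)*(a^3 + a^2 - 2*a) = a*(a - 5)*(a - 2)*(a + 2)*(a^2 - a) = a^2*(a - 5)*(a - 2)*(a + 2)*(a - 1)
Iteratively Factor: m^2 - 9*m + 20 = (m - 5)*(m - 4)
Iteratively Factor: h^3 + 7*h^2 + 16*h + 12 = (h + 3)*(h^2 + 4*h + 4) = (h + 2)*(h + 3)*(h + 2)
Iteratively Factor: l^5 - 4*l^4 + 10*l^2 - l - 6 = (l - 3)*(l^4 - l^3 - 3*l^2 + l + 2) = (l - 3)*(l + 1)*(l^3 - 2*l^2 - l + 2) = (l - 3)*(l - 1)*(l + 1)*(l^2 - l - 2) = (l - 3)*(l - 2)*(l - 1)*(l + 1)*(l + 1)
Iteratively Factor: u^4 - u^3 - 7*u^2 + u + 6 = (u - 1)*(u^3 - 7*u - 6) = (u - 3)*(u - 1)*(u^2 + 3*u + 2) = (u - 3)*(u - 1)*(u + 2)*(u + 1)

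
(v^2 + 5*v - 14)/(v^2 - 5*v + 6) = (v + 7)/(v - 3)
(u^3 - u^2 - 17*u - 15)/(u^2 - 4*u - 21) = (u^2 - 4*u - 5)/(u - 7)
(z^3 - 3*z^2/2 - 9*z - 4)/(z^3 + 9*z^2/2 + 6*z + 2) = (z - 4)/(z + 2)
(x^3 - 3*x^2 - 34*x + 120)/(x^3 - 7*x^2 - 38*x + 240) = (x - 4)/(x - 8)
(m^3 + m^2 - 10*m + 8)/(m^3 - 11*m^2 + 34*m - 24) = (m^2 + 2*m - 8)/(m^2 - 10*m + 24)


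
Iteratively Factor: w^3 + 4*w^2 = (w)*(w^2 + 4*w) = w^2*(w + 4)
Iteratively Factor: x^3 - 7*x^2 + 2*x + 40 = (x + 2)*(x^2 - 9*x + 20) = (x - 4)*(x + 2)*(x - 5)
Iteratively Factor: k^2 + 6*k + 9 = (k + 3)*(k + 3)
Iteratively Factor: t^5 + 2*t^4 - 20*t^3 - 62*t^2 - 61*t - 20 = (t + 1)*(t^4 + t^3 - 21*t^2 - 41*t - 20) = (t - 5)*(t + 1)*(t^3 + 6*t^2 + 9*t + 4) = (t - 5)*(t + 1)^2*(t^2 + 5*t + 4) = (t - 5)*(t + 1)^3*(t + 4)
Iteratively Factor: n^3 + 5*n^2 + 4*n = (n + 4)*(n^2 + n) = n*(n + 4)*(n + 1)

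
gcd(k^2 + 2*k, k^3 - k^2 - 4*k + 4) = k + 2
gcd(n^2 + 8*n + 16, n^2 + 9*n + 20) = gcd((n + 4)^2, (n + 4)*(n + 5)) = n + 4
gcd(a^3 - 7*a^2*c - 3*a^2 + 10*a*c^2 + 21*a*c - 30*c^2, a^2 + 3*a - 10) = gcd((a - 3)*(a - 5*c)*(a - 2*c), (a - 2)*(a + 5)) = 1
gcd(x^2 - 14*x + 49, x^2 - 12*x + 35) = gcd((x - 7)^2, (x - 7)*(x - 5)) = x - 7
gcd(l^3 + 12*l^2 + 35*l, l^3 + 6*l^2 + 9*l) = l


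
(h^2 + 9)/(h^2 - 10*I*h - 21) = (h + 3*I)/(h - 7*I)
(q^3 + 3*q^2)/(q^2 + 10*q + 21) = q^2/(q + 7)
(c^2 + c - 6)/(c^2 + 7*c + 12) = (c - 2)/(c + 4)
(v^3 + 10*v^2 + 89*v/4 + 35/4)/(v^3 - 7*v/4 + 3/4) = (4*v^3 + 40*v^2 + 89*v + 35)/(4*v^3 - 7*v + 3)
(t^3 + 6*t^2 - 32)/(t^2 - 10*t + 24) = (t^3 + 6*t^2 - 32)/(t^2 - 10*t + 24)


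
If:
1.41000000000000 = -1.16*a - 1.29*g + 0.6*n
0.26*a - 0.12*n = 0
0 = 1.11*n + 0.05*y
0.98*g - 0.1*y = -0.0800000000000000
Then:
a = 0.20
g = -1.07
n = 0.44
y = -9.70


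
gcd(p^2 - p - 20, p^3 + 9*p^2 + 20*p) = p + 4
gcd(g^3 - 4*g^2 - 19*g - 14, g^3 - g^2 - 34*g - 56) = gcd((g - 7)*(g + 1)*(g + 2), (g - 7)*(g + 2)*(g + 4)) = g^2 - 5*g - 14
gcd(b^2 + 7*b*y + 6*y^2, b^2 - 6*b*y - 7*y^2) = b + y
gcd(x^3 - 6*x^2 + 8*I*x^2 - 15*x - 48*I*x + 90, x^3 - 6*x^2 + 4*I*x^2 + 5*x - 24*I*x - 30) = x^2 + x*(-6 + 5*I) - 30*I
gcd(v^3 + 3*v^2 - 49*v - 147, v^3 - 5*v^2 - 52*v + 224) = v + 7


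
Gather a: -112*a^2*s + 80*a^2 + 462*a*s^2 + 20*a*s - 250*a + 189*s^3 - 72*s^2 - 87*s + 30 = a^2*(80 - 112*s) + a*(462*s^2 + 20*s - 250) + 189*s^3 - 72*s^2 - 87*s + 30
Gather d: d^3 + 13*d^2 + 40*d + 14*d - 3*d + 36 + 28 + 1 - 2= d^3 + 13*d^2 + 51*d + 63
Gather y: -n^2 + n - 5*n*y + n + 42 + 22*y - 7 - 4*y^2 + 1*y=-n^2 + 2*n - 4*y^2 + y*(23 - 5*n) + 35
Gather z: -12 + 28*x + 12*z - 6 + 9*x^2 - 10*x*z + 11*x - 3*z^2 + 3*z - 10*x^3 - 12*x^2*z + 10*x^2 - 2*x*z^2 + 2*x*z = -10*x^3 + 19*x^2 + 39*x + z^2*(-2*x - 3) + z*(-12*x^2 - 8*x + 15) - 18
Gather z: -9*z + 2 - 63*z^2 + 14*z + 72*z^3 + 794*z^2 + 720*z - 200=72*z^3 + 731*z^2 + 725*z - 198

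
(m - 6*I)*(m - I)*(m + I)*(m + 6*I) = m^4 + 37*m^2 + 36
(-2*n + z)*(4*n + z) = -8*n^2 + 2*n*z + z^2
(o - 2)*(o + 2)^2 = o^3 + 2*o^2 - 4*o - 8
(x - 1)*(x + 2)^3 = x^4 + 5*x^3 + 6*x^2 - 4*x - 8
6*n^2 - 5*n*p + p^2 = (-3*n + p)*(-2*n + p)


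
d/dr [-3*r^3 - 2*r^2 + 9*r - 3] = -9*r^2 - 4*r + 9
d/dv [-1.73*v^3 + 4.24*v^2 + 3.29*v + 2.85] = -5.19*v^2 + 8.48*v + 3.29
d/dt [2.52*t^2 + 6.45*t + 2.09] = 5.04*t + 6.45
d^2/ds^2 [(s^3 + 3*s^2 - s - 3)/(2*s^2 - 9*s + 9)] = 2*(113*s^3 - 441*s^2 + 459*s - 27)/(8*s^6 - 108*s^5 + 594*s^4 - 1701*s^3 + 2673*s^2 - 2187*s + 729)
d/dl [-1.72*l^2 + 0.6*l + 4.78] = 0.6 - 3.44*l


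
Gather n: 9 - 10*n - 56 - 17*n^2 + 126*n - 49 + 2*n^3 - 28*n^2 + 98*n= 2*n^3 - 45*n^2 + 214*n - 96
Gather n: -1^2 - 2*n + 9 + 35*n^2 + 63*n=35*n^2 + 61*n + 8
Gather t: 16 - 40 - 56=-80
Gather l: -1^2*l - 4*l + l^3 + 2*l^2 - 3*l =l^3 + 2*l^2 - 8*l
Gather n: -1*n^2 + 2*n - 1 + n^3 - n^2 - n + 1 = n^3 - 2*n^2 + n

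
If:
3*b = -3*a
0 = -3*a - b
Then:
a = 0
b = 0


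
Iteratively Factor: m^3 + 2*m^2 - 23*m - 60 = (m - 5)*(m^2 + 7*m + 12) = (m - 5)*(m + 3)*(m + 4)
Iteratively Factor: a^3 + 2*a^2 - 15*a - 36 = (a + 3)*(a^2 - a - 12) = (a + 3)^2*(a - 4)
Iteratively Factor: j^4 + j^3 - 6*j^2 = (j - 2)*(j^3 + 3*j^2) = j*(j - 2)*(j^2 + 3*j) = j*(j - 2)*(j + 3)*(j)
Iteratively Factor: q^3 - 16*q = (q + 4)*(q^2 - 4*q) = (q - 4)*(q + 4)*(q)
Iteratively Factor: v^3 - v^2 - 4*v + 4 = (v - 2)*(v^2 + v - 2) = (v - 2)*(v - 1)*(v + 2)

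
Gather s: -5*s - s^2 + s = -s^2 - 4*s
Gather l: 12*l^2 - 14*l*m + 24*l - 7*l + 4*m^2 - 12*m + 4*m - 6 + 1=12*l^2 + l*(17 - 14*m) + 4*m^2 - 8*m - 5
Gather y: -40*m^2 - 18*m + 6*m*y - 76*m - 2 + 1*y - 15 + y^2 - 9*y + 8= -40*m^2 - 94*m + y^2 + y*(6*m - 8) - 9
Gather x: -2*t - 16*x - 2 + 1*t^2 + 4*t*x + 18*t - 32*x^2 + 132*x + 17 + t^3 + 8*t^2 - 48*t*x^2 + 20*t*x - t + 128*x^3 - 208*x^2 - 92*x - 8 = t^3 + 9*t^2 + 15*t + 128*x^3 + x^2*(-48*t - 240) + x*(24*t + 24) + 7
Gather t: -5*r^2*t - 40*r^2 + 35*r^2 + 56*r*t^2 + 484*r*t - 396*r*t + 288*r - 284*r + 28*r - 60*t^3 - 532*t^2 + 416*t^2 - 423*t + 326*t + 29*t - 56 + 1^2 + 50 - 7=-5*r^2 + 32*r - 60*t^3 + t^2*(56*r - 116) + t*(-5*r^2 + 88*r - 68) - 12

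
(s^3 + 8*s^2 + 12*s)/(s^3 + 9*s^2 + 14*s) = (s + 6)/(s + 7)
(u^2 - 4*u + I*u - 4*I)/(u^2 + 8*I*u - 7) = (u - 4)/(u + 7*I)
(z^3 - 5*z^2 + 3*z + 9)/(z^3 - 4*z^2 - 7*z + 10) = (z^3 - 5*z^2 + 3*z + 9)/(z^3 - 4*z^2 - 7*z + 10)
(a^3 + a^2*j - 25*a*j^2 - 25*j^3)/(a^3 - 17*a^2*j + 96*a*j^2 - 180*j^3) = (a^2 + 6*a*j + 5*j^2)/(a^2 - 12*a*j + 36*j^2)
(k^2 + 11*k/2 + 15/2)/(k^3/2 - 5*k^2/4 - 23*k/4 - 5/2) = 2*(2*k^2 + 11*k + 15)/(2*k^3 - 5*k^2 - 23*k - 10)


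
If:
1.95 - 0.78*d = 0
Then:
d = 2.50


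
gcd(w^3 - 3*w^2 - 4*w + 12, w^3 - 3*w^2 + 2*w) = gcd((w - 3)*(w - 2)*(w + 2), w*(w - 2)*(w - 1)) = w - 2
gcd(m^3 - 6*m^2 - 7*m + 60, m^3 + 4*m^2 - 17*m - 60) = m^2 - m - 12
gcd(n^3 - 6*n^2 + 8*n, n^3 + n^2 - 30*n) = n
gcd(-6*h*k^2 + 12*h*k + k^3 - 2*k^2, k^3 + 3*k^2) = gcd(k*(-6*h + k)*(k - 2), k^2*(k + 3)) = k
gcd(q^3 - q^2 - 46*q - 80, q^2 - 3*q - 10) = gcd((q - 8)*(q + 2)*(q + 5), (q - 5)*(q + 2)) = q + 2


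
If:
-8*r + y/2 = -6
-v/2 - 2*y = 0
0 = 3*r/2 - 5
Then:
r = 10/3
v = -496/3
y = 124/3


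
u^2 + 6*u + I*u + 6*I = (u + 6)*(u + I)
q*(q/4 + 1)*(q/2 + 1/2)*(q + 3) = q^4/8 + q^3 + 19*q^2/8 + 3*q/2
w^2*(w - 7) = w^3 - 7*w^2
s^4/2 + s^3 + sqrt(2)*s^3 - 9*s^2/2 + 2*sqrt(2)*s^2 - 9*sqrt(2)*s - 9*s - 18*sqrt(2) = (s/2 + 1)*(s - 3)*(s + 3)*(s + 2*sqrt(2))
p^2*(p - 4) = p^3 - 4*p^2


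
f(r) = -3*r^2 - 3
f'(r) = -6*r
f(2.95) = -29.11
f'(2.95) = -17.70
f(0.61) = -4.12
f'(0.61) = -3.66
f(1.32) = -8.23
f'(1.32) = -7.92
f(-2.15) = -16.87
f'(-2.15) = 12.90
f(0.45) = -3.61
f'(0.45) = -2.70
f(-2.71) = -25.03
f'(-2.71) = 16.26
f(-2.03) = -15.36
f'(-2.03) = 12.18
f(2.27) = -18.46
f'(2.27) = -13.62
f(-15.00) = -678.00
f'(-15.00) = 90.00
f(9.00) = -246.00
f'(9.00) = -54.00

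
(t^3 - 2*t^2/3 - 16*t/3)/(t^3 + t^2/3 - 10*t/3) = (3*t - 8)/(3*t - 5)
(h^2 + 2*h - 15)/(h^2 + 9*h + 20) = (h - 3)/(h + 4)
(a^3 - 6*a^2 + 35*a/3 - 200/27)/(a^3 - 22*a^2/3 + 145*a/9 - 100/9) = (a - 8/3)/(a - 4)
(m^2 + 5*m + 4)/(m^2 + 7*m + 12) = (m + 1)/(m + 3)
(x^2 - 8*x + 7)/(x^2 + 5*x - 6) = (x - 7)/(x + 6)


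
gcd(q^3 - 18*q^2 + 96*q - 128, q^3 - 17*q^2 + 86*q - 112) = q^2 - 10*q + 16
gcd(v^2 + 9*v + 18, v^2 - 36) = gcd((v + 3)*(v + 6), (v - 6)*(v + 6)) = v + 6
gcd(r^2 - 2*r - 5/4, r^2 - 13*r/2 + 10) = r - 5/2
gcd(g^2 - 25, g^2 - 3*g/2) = 1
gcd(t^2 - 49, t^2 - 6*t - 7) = t - 7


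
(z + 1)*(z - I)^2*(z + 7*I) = z^4 + z^3 + 5*I*z^3 + 13*z^2 + 5*I*z^2 + 13*z - 7*I*z - 7*I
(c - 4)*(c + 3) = c^2 - c - 12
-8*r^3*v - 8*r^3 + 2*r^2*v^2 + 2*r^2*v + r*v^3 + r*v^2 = (-2*r + v)*(4*r + v)*(r*v + r)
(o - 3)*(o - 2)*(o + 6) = o^3 + o^2 - 24*o + 36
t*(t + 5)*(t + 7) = t^3 + 12*t^2 + 35*t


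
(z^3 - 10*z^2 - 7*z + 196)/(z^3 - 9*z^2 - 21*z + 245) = (z + 4)/(z + 5)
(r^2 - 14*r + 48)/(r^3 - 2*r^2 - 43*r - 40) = (r - 6)/(r^2 + 6*r + 5)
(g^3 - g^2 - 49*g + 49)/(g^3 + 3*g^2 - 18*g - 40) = (g^3 - g^2 - 49*g + 49)/(g^3 + 3*g^2 - 18*g - 40)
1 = 1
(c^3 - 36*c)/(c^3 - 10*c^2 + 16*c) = (c^2 - 36)/(c^2 - 10*c + 16)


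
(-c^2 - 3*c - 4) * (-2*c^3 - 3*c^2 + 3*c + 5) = 2*c^5 + 9*c^4 + 14*c^3 - 2*c^2 - 27*c - 20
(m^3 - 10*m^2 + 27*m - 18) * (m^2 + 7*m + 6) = m^5 - 3*m^4 - 37*m^3 + 111*m^2 + 36*m - 108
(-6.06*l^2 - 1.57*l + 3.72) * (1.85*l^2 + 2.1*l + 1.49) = -11.211*l^4 - 15.6305*l^3 - 5.4444*l^2 + 5.4727*l + 5.5428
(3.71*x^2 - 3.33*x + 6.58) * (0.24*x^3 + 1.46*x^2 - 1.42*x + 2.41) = 0.8904*x^5 + 4.6174*x^4 - 8.5508*x^3 + 23.2765*x^2 - 17.3689*x + 15.8578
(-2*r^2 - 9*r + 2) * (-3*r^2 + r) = 6*r^4 + 25*r^3 - 15*r^2 + 2*r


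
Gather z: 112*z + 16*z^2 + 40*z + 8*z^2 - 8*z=24*z^2 + 144*z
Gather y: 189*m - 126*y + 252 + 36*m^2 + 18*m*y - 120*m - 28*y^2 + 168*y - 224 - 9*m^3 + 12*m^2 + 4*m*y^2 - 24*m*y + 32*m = -9*m^3 + 48*m^2 + 101*m + y^2*(4*m - 28) + y*(42 - 6*m) + 28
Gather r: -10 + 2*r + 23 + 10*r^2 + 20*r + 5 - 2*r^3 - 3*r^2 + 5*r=-2*r^3 + 7*r^2 + 27*r + 18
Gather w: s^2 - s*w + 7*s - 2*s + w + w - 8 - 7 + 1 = s^2 + 5*s + w*(2 - s) - 14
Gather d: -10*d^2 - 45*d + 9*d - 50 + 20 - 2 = -10*d^2 - 36*d - 32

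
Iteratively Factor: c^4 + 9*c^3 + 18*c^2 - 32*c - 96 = (c - 2)*(c^3 + 11*c^2 + 40*c + 48) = (c - 2)*(c + 4)*(c^2 + 7*c + 12) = (c - 2)*(c + 3)*(c + 4)*(c + 4)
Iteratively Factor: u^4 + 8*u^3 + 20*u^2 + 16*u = (u)*(u^3 + 8*u^2 + 20*u + 16) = u*(u + 2)*(u^2 + 6*u + 8) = u*(u + 2)*(u + 4)*(u + 2)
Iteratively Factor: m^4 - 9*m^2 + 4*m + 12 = (m - 2)*(m^3 + 2*m^2 - 5*m - 6) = (m - 2)^2*(m^2 + 4*m + 3) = (m - 2)^2*(m + 3)*(m + 1)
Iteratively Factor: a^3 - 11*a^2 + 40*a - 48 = (a - 4)*(a^2 - 7*a + 12) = (a - 4)*(a - 3)*(a - 4)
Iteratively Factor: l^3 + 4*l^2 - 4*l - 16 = (l + 2)*(l^2 + 2*l - 8) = (l + 2)*(l + 4)*(l - 2)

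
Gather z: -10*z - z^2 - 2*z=-z^2 - 12*z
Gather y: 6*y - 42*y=-36*y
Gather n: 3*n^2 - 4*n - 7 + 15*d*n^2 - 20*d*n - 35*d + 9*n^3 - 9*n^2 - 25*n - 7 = -35*d + 9*n^3 + n^2*(15*d - 6) + n*(-20*d - 29) - 14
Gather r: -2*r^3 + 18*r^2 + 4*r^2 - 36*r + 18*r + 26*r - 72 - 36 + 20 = -2*r^3 + 22*r^2 + 8*r - 88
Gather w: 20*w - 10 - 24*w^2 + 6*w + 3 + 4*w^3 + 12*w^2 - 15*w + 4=4*w^3 - 12*w^2 + 11*w - 3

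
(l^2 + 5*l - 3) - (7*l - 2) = l^2 - 2*l - 1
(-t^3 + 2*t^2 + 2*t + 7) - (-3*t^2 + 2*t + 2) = -t^3 + 5*t^2 + 5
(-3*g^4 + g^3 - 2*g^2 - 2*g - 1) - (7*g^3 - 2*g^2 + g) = -3*g^4 - 6*g^3 - 3*g - 1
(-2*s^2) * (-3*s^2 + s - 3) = 6*s^4 - 2*s^3 + 6*s^2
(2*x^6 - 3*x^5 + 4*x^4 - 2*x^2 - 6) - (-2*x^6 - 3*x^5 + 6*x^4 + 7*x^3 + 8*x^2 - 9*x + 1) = 4*x^6 - 2*x^4 - 7*x^3 - 10*x^2 + 9*x - 7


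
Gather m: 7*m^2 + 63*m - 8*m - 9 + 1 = 7*m^2 + 55*m - 8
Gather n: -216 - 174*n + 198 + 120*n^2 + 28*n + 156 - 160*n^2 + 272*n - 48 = -40*n^2 + 126*n + 90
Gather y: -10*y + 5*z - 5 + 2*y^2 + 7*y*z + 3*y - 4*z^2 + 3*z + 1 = 2*y^2 + y*(7*z - 7) - 4*z^2 + 8*z - 4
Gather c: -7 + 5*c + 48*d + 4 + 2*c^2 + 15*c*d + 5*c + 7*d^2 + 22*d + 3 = 2*c^2 + c*(15*d + 10) + 7*d^2 + 70*d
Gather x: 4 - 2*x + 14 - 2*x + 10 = 28 - 4*x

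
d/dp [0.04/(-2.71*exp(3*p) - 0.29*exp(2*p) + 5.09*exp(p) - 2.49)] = (0.3252*exp(2*p) + 0.0232*exp(p) - 0.2036)*exp(p)/(2.71*exp(3*p) + 0.29*exp(2*p) - 5.09*exp(p) + 2.49)^2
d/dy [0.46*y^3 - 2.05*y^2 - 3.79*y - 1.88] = 1.38*y^2 - 4.1*y - 3.79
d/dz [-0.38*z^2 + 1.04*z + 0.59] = 1.04 - 0.76*z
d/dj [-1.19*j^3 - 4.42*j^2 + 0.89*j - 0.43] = -3.57*j^2 - 8.84*j + 0.89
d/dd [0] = 0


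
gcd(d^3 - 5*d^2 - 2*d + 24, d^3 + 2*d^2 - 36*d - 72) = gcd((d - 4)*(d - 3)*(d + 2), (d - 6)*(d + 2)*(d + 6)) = d + 2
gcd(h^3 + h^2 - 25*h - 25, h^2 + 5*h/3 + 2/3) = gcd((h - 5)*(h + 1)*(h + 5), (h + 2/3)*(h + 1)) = h + 1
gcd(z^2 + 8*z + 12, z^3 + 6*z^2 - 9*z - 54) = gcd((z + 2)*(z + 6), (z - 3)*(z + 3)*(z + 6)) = z + 6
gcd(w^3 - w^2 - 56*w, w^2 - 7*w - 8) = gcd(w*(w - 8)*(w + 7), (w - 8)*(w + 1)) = w - 8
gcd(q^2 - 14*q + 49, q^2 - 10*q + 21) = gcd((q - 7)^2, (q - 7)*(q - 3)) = q - 7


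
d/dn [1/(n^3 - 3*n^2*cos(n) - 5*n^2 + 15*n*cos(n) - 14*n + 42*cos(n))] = (-3*n^2*sin(n) - 3*n^2 + 15*n*sin(n) + 6*n*cos(n) + 10*n + 42*sin(n) - 15*cos(n) + 14)/((n - 7)^2*(n + 2)^2*(n - 3*cos(n))^2)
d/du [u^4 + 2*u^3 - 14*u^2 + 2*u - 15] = 4*u^3 + 6*u^2 - 28*u + 2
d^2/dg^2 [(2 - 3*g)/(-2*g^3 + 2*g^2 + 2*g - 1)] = 4*(18*g^5 - 42*g^4 + 44*g^3 - 18*g^2 + 3*g - 3)/(8*g^9 - 24*g^8 + 52*g^6 - 24*g^5 - 36*g^4 + 22*g^3 + 6*g^2 - 6*g + 1)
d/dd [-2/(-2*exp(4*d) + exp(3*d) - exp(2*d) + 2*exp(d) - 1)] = (-16*exp(3*d) + 6*exp(2*d) - 4*exp(d) + 4)*exp(d)/(2*exp(4*d) - exp(3*d) + exp(2*d) - 2*exp(d) + 1)^2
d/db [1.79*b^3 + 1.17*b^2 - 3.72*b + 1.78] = 5.37*b^2 + 2.34*b - 3.72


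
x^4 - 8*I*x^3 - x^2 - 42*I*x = x*(x - 7*I)*(x - 3*I)*(x + 2*I)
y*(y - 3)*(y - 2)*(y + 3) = y^4 - 2*y^3 - 9*y^2 + 18*y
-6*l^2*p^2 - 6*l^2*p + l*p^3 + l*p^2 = p*(-6*l + p)*(l*p + l)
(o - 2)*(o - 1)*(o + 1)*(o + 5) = o^4 + 3*o^3 - 11*o^2 - 3*o + 10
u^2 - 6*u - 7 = (u - 7)*(u + 1)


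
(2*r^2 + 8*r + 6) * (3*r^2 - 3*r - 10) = 6*r^4 + 18*r^3 - 26*r^2 - 98*r - 60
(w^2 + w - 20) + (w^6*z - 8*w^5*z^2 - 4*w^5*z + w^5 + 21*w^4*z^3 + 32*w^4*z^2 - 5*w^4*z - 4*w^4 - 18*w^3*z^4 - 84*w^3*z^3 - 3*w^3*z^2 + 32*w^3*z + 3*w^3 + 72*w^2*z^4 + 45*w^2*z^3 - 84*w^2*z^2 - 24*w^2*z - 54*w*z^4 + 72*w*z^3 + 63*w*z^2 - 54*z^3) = w^6*z - 8*w^5*z^2 - 4*w^5*z + w^5 + 21*w^4*z^3 + 32*w^4*z^2 - 5*w^4*z - 4*w^4 - 18*w^3*z^4 - 84*w^3*z^3 - 3*w^3*z^2 + 32*w^3*z + 3*w^3 + 72*w^2*z^4 + 45*w^2*z^3 - 84*w^2*z^2 - 24*w^2*z + w^2 - 54*w*z^4 + 72*w*z^3 + 63*w*z^2 + w - 54*z^3 - 20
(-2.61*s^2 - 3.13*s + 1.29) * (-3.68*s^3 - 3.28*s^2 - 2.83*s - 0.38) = 9.6048*s^5 + 20.0792*s^4 + 12.9055*s^3 + 5.6185*s^2 - 2.4613*s - 0.4902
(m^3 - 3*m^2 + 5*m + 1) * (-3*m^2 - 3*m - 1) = -3*m^5 + 6*m^4 - 7*m^3 - 15*m^2 - 8*m - 1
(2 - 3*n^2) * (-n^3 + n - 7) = 3*n^5 - 5*n^3 + 21*n^2 + 2*n - 14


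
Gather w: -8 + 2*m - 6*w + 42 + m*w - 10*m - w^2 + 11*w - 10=-8*m - w^2 + w*(m + 5) + 24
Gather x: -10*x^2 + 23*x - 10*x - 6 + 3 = -10*x^2 + 13*x - 3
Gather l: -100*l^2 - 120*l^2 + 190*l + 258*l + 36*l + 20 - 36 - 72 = -220*l^2 + 484*l - 88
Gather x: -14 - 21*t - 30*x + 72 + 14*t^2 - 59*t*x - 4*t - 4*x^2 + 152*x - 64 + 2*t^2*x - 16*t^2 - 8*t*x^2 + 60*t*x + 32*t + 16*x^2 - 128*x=-2*t^2 + 7*t + x^2*(12 - 8*t) + x*(2*t^2 + t - 6) - 6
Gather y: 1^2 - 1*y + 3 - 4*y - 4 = -5*y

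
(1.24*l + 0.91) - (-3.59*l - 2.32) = 4.83*l + 3.23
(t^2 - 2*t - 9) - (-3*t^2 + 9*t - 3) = 4*t^2 - 11*t - 6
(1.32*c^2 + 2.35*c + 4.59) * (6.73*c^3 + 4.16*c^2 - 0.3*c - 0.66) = 8.8836*c^5 + 21.3067*c^4 + 40.2707*c^3 + 17.5182*c^2 - 2.928*c - 3.0294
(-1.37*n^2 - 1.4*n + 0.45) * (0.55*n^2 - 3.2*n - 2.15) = -0.7535*n^4 + 3.614*n^3 + 7.673*n^2 + 1.57*n - 0.9675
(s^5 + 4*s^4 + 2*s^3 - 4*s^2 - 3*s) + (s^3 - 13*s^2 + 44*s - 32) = s^5 + 4*s^4 + 3*s^3 - 17*s^2 + 41*s - 32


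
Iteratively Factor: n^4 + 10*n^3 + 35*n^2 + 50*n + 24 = (n + 1)*(n^3 + 9*n^2 + 26*n + 24) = (n + 1)*(n + 2)*(n^2 + 7*n + 12) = (n + 1)*(n + 2)*(n + 4)*(n + 3)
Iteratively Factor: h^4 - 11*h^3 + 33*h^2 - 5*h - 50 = (h + 1)*(h^3 - 12*h^2 + 45*h - 50) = (h - 5)*(h + 1)*(h^2 - 7*h + 10) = (h - 5)*(h - 2)*(h + 1)*(h - 5)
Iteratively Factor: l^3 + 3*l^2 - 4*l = (l)*(l^2 + 3*l - 4) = l*(l + 4)*(l - 1)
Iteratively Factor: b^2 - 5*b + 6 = (b - 3)*(b - 2)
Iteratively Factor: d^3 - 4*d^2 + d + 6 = (d + 1)*(d^2 - 5*d + 6) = (d - 2)*(d + 1)*(d - 3)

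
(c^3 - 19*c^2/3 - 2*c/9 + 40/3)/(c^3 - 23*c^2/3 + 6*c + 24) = (c - 5/3)/(c - 3)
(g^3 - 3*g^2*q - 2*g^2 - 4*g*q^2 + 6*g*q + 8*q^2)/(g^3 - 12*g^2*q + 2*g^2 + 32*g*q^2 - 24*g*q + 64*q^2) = (-g^2 - g*q + 2*g + 2*q)/(-g^2 + 8*g*q - 2*g + 16*q)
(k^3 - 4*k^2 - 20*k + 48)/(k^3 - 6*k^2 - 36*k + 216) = (k^2 + 2*k - 8)/(k^2 - 36)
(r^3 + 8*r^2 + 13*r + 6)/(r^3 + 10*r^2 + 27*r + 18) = (r + 1)/(r + 3)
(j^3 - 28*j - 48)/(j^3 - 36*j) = (j^2 + 6*j + 8)/(j*(j + 6))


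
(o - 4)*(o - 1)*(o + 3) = o^3 - 2*o^2 - 11*o + 12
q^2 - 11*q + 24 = (q - 8)*(q - 3)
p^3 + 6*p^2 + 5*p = p*(p + 1)*(p + 5)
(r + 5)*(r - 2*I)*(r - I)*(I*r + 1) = I*r^4 + 4*r^3 + 5*I*r^3 + 20*r^2 - 5*I*r^2 - 2*r - 25*I*r - 10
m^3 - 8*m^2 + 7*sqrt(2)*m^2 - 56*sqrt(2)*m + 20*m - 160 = (m - 8)*(m + 2*sqrt(2))*(m + 5*sqrt(2))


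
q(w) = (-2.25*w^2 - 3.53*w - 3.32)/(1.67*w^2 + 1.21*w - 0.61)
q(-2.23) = -1.33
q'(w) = (-4.5*w - 3.53)/(1.67*w^2 + 1.21*w - 0.61) + (-3.34*w - 1.21)*(-2.25*w^2 - 3.53*w - 3.32)/(1.67*w^2 + 1.21*w - 0.61)^2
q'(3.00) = 0.23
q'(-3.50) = -0.01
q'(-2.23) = -0.36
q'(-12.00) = 0.01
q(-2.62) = -1.24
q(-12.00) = -1.26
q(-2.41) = -1.28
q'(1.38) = 1.74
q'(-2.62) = -0.14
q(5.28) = -1.62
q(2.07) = -2.24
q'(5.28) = 0.06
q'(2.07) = 0.59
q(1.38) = -2.94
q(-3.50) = -1.19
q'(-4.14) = 0.01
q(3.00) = -1.89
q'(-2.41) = -0.23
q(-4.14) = -1.19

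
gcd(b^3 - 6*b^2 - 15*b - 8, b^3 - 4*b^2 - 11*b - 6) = b^2 + 2*b + 1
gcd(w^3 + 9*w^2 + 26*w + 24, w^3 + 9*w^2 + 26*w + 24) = w^3 + 9*w^2 + 26*w + 24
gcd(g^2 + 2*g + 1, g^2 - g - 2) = g + 1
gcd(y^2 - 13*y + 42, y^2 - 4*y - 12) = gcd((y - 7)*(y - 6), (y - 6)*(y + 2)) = y - 6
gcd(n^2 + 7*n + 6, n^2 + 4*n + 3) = n + 1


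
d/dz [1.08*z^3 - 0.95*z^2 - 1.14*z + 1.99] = 3.24*z^2 - 1.9*z - 1.14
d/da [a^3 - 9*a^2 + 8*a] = 3*a^2 - 18*a + 8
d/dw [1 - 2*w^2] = -4*w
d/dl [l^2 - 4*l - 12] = 2*l - 4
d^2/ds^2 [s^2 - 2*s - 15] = 2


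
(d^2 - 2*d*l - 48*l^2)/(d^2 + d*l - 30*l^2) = (d - 8*l)/(d - 5*l)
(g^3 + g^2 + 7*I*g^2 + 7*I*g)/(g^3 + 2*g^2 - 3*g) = (g^2 + g + 7*I*g + 7*I)/(g^2 + 2*g - 3)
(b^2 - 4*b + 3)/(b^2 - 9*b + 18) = (b - 1)/(b - 6)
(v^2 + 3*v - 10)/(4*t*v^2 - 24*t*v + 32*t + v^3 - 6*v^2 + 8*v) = (v + 5)/(4*t*v - 16*t + v^2 - 4*v)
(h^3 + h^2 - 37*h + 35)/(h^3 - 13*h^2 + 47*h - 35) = (h + 7)/(h - 7)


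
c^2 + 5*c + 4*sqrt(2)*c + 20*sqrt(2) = (c + 5)*(c + 4*sqrt(2))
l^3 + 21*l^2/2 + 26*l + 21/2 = (l + 1/2)*(l + 3)*(l + 7)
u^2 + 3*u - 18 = (u - 3)*(u + 6)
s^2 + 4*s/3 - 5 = (s - 5/3)*(s + 3)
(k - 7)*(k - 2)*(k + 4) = k^3 - 5*k^2 - 22*k + 56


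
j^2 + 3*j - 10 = (j - 2)*(j + 5)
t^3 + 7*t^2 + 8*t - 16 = (t - 1)*(t + 4)^2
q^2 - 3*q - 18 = (q - 6)*(q + 3)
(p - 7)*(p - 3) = p^2 - 10*p + 21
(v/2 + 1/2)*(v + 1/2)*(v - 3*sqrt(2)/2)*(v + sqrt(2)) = v^4/2 - sqrt(2)*v^3/4 + 3*v^3/4 - 5*v^2/4 - 3*sqrt(2)*v^2/8 - 9*v/4 - sqrt(2)*v/8 - 3/4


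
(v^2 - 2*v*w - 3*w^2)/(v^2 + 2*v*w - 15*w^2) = (v + w)/(v + 5*w)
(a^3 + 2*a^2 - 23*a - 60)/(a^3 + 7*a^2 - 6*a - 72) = (a^2 - 2*a - 15)/(a^2 + 3*a - 18)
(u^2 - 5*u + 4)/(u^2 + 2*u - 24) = (u - 1)/(u + 6)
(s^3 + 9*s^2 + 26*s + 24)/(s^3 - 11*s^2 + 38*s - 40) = (s^3 + 9*s^2 + 26*s + 24)/(s^3 - 11*s^2 + 38*s - 40)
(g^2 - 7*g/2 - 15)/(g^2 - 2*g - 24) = (g + 5/2)/(g + 4)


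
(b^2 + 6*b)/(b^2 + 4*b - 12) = b/(b - 2)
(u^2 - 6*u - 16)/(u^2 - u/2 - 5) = 2*(u - 8)/(2*u - 5)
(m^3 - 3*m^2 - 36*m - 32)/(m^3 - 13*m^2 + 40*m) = (m^2 + 5*m + 4)/(m*(m - 5))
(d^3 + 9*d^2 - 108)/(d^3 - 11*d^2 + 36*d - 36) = (d^2 + 12*d + 36)/(d^2 - 8*d + 12)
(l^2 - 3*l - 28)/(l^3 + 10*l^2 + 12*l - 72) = (l^2 - 3*l - 28)/(l^3 + 10*l^2 + 12*l - 72)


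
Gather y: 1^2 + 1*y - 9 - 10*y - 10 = -9*y - 18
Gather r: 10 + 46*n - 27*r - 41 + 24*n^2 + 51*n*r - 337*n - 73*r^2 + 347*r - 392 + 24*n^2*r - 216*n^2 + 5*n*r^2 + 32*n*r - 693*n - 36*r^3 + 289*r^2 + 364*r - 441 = -192*n^2 - 984*n - 36*r^3 + r^2*(5*n + 216) + r*(24*n^2 + 83*n + 684) - 864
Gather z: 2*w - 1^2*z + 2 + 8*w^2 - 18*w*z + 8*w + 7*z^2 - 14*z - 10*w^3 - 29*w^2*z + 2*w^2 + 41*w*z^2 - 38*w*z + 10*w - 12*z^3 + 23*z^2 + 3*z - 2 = -10*w^3 + 10*w^2 + 20*w - 12*z^3 + z^2*(41*w + 30) + z*(-29*w^2 - 56*w - 12)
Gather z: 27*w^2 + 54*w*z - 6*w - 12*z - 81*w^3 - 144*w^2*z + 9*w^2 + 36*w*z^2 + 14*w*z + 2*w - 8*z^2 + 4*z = -81*w^3 + 36*w^2 - 4*w + z^2*(36*w - 8) + z*(-144*w^2 + 68*w - 8)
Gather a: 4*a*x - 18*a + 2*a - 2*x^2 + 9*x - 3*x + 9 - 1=a*(4*x - 16) - 2*x^2 + 6*x + 8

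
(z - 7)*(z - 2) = z^2 - 9*z + 14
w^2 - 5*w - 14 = (w - 7)*(w + 2)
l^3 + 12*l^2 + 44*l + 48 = (l + 2)*(l + 4)*(l + 6)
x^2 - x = x*(x - 1)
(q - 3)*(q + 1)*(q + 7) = q^3 + 5*q^2 - 17*q - 21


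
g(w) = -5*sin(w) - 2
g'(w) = -5*cos(w)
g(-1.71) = 2.95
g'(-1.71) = 0.69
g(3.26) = -1.41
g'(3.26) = 4.96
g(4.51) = 2.90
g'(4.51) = 1.01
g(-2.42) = 1.30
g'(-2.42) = 3.75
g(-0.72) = 1.30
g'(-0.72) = -3.76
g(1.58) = -7.00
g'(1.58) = 0.05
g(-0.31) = -0.47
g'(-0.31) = -4.76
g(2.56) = -4.75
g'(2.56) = 4.18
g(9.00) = -4.06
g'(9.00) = 4.56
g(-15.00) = 1.25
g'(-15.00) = 3.80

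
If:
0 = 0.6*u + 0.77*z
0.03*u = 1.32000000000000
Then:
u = 44.00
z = -34.29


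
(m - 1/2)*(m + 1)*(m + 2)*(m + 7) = m^4 + 19*m^3/2 + 18*m^2 + 5*m/2 - 7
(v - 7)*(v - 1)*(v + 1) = v^3 - 7*v^2 - v + 7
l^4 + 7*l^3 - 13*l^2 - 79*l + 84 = (l - 3)*(l - 1)*(l + 4)*(l + 7)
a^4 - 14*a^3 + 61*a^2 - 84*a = a*(a - 7)*(a - 4)*(a - 3)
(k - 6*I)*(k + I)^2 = k^3 - 4*I*k^2 + 11*k + 6*I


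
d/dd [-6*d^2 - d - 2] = -12*d - 1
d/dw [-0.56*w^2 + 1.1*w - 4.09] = 1.1 - 1.12*w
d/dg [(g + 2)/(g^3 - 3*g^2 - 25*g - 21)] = (g^3 - 3*g^2 - 25*g + (g + 2)*(-3*g^2 + 6*g + 25) - 21)/(-g^3 + 3*g^2 + 25*g + 21)^2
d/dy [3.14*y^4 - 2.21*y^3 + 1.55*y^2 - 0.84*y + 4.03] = 12.56*y^3 - 6.63*y^2 + 3.1*y - 0.84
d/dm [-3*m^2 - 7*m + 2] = -6*m - 7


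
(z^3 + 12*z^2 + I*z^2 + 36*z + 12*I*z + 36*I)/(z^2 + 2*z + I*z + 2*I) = (z^2 + 12*z + 36)/(z + 2)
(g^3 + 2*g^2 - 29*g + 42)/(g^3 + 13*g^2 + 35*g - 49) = (g^2 - 5*g + 6)/(g^2 + 6*g - 7)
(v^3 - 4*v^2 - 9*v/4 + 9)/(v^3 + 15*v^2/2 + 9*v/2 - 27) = (v^2 - 5*v/2 - 6)/(v^2 + 9*v + 18)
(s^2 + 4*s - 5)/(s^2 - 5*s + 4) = (s + 5)/(s - 4)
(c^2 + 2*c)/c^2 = (c + 2)/c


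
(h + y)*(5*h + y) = 5*h^2 + 6*h*y + y^2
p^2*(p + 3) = p^3 + 3*p^2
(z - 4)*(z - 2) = z^2 - 6*z + 8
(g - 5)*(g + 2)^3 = g^4 + g^3 - 18*g^2 - 52*g - 40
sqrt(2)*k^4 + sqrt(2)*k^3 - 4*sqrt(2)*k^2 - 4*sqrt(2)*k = k*(k - 2)*(k + 2)*(sqrt(2)*k + sqrt(2))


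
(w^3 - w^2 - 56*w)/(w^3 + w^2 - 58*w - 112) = w/(w + 2)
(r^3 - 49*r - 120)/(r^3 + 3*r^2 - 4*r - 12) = (r^2 - 3*r - 40)/(r^2 - 4)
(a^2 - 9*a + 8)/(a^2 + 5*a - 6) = (a - 8)/(a + 6)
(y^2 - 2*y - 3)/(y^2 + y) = (y - 3)/y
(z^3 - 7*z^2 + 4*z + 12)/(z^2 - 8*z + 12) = z + 1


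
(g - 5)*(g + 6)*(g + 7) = g^3 + 8*g^2 - 23*g - 210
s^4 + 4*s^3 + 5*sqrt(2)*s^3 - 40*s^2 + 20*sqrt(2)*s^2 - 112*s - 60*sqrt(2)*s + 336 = (s - 2)*(s + 6)*(s - 2*sqrt(2))*(s + 7*sqrt(2))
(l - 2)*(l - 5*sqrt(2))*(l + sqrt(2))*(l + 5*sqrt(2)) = l^4 - 2*l^3 + sqrt(2)*l^3 - 50*l^2 - 2*sqrt(2)*l^2 - 50*sqrt(2)*l + 100*l + 100*sqrt(2)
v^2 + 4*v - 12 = (v - 2)*(v + 6)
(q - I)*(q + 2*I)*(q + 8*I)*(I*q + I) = I*q^4 - 9*q^3 + I*q^3 - 9*q^2 - 6*I*q^2 - 16*q - 6*I*q - 16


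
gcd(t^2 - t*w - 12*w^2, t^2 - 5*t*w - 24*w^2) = t + 3*w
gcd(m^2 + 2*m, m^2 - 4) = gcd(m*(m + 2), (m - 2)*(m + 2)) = m + 2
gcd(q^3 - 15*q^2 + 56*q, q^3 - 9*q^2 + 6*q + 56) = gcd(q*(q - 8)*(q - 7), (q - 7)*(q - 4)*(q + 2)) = q - 7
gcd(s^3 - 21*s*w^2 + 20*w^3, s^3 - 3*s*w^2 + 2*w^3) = s - w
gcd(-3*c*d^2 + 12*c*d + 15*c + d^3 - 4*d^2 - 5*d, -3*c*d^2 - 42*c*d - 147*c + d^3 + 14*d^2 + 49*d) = 3*c - d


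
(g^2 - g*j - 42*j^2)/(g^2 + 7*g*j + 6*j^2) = (g - 7*j)/(g + j)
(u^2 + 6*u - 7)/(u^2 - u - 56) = (u - 1)/(u - 8)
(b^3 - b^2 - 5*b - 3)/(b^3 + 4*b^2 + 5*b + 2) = (b - 3)/(b + 2)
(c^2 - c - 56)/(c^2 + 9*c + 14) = (c - 8)/(c + 2)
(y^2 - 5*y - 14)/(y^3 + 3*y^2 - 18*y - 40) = (y - 7)/(y^2 + y - 20)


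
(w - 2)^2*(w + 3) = w^3 - w^2 - 8*w + 12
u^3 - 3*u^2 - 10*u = u*(u - 5)*(u + 2)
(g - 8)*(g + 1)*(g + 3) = g^3 - 4*g^2 - 29*g - 24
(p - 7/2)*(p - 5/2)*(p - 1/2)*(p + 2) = p^4 - 9*p^3/2 - 5*p^2/4 + 153*p/8 - 35/4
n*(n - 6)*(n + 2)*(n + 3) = n^4 - n^3 - 24*n^2 - 36*n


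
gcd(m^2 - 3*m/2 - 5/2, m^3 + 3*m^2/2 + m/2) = m + 1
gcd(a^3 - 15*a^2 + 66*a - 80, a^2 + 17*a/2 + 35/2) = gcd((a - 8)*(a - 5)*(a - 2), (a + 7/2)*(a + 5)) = 1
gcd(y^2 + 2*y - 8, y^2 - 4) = y - 2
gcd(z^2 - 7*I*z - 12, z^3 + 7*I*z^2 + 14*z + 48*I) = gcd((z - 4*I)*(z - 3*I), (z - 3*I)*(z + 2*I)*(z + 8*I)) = z - 3*I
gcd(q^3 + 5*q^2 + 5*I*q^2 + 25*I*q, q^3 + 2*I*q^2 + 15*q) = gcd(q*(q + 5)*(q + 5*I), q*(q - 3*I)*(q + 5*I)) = q^2 + 5*I*q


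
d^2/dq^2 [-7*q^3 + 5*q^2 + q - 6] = 10 - 42*q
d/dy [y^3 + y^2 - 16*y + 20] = 3*y^2 + 2*y - 16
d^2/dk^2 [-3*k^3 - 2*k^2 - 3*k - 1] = -18*k - 4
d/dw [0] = 0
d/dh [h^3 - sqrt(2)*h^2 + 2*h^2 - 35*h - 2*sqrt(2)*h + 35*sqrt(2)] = 3*h^2 - 2*sqrt(2)*h + 4*h - 35 - 2*sqrt(2)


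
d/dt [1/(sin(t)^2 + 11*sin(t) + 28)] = -(2*sin(t) + 11)*cos(t)/(sin(t)^2 + 11*sin(t) + 28)^2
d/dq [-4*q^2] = -8*q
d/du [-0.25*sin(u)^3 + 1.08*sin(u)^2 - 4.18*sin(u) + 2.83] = (-0.75*sin(u)^2 + 2.16*sin(u) - 4.18)*cos(u)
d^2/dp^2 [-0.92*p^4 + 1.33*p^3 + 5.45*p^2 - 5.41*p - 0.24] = -11.04*p^2 + 7.98*p + 10.9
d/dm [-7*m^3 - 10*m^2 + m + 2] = -21*m^2 - 20*m + 1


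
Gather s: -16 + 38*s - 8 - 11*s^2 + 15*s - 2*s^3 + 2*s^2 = -2*s^3 - 9*s^2 + 53*s - 24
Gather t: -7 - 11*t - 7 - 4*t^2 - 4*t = -4*t^2 - 15*t - 14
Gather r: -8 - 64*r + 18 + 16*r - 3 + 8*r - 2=5 - 40*r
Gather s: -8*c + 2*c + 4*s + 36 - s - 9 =-6*c + 3*s + 27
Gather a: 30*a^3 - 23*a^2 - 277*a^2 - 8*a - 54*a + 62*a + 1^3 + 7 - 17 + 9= 30*a^3 - 300*a^2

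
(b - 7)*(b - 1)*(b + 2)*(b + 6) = b^4 - 45*b^2 - 40*b + 84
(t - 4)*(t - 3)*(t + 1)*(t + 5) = t^4 - t^3 - 25*t^2 + 37*t + 60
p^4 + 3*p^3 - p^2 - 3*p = p*(p - 1)*(p + 1)*(p + 3)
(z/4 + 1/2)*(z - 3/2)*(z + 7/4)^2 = z^4/4 + z^3 + 29*z^2/64 - 287*z/128 - 147/64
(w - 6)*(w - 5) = w^2 - 11*w + 30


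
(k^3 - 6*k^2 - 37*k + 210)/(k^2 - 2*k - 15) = (k^2 - k - 42)/(k + 3)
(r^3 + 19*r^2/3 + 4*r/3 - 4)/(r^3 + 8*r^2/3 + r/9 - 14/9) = 3*(r + 6)/(3*r + 7)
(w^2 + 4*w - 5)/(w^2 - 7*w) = (w^2 + 4*w - 5)/(w*(w - 7))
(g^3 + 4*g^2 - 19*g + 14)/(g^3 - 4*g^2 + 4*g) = (g^2 + 6*g - 7)/(g*(g - 2))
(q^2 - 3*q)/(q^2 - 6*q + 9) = q/(q - 3)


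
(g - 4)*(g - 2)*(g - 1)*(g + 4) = g^4 - 3*g^3 - 14*g^2 + 48*g - 32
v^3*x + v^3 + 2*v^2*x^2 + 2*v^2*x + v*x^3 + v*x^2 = (v + x)^2*(v*x + v)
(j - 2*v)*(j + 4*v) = j^2 + 2*j*v - 8*v^2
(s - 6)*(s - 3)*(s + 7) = s^3 - 2*s^2 - 45*s + 126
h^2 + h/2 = h*(h + 1/2)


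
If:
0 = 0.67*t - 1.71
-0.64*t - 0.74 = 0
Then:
No Solution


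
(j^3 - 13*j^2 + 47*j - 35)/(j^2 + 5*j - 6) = (j^2 - 12*j + 35)/(j + 6)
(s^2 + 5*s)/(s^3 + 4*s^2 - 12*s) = (s + 5)/(s^2 + 4*s - 12)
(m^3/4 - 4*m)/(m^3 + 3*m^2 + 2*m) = (m^2 - 16)/(4*(m^2 + 3*m + 2))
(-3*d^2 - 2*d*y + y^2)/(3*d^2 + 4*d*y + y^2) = (-3*d + y)/(3*d + y)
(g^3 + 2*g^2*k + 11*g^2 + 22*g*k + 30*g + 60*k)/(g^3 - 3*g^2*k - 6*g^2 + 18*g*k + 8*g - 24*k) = (g^3 + 2*g^2*k + 11*g^2 + 22*g*k + 30*g + 60*k)/(g^3 - 3*g^2*k - 6*g^2 + 18*g*k + 8*g - 24*k)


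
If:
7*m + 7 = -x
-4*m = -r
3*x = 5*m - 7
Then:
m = -7/13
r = -28/13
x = -42/13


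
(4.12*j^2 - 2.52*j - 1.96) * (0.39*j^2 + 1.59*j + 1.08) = 1.6068*j^4 + 5.568*j^3 - 0.3216*j^2 - 5.838*j - 2.1168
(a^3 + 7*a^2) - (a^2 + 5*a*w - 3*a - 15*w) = a^3 + 6*a^2 - 5*a*w + 3*a + 15*w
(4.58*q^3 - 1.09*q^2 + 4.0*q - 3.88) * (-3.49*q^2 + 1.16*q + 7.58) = -15.9842*q^5 + 9.1169*q^4 + 19.492*q^3 + 9.919*q^2 + 25.8192*q - 29.4104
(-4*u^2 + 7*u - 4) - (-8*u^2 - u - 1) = 4*u^2 + 8*u - 3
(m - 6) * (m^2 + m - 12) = m^3 - 5*m^2 - 18*m + 72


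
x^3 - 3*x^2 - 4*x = x*(x - 4)*(x + 1)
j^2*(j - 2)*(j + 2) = j^4 - 4*j^2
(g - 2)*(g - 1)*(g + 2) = g^3 - g^2 - 4*g + 4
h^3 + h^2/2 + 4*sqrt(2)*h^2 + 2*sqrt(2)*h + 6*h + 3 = (h + 1/2)*(h + sqrt(2))*(h + 3*sqrt(2))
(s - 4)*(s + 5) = s^2 + s - 20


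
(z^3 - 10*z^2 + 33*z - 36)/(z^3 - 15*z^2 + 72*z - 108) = (z^2 - 7*z + 12)/(z^2 - 12*z + 36)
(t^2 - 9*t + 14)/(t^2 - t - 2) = (t - 7)/(t + 1)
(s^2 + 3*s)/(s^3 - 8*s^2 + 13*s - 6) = s*(s + 3)/(s^3 - 8*s^2 + 13*s - 6)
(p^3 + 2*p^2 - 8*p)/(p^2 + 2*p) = (p^2 + 2*p - 8)/(p + 2)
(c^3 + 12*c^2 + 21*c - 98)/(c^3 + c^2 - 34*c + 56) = (c + 7)/(c - 4)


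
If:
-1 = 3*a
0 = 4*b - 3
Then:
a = -1/3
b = 3/4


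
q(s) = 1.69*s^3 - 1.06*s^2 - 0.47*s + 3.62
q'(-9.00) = 429.28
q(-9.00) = -1310.02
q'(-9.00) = 429.28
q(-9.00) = -1310.02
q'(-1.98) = 23.60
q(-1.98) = -12.72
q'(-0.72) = 3.68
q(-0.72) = 2.78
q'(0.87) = 1.52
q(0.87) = 3.52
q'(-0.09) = -0.24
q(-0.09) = 3.65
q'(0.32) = -0.63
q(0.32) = 3.42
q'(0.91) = 1.80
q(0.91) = 3.59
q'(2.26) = 20.63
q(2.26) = 16.65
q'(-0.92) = 5.77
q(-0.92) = 1.84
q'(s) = 5.07*s^2 - 2.12*s - 0.47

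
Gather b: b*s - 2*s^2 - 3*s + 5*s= b*s - 2*s^2 + 2*s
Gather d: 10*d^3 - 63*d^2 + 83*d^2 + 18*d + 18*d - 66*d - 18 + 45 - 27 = 10*d^3 + 20*d^2 - 30*d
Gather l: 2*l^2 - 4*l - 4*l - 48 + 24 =2*l^2 - 8*l - 24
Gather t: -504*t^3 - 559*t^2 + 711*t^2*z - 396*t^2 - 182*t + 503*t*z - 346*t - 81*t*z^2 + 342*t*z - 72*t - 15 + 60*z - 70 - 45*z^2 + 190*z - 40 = -504*t^3 + t^2*(711*z - 955) + t*(-81*z^2 + 845*z - 600) - 45*z^2 + 250*z - 125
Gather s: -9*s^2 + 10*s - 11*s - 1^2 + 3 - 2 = -9*s^2 - s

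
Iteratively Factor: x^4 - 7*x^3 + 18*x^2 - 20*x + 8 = (x - 2)*(x^3 - 5*x^2 + 8*x - 4) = (x - 2)^2*(x^2 - 3*x + 2) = (x - 2)^2*(x - 1)*(x - 2)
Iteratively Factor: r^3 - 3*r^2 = (r - 3)*(r^2) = r*(r - 3)*(r)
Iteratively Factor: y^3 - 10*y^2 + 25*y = (y - 5)*(y^2 - 5*y) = (y - 5)^2*(y)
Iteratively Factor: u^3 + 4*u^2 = (u)*(u^2 + 4*u) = u*(u + 4)*(u)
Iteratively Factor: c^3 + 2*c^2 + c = (c + 1)*(c^2 + c) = (c + 1)^2*(c)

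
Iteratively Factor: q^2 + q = (q + 1)*(q)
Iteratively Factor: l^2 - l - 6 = (l - 3)*(l + 2)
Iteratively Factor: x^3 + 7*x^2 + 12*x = (x)*(x^2 + 7*x + 12) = x*(x + 3)*(x + 4)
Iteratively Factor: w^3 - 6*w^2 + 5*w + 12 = (w - 4)*(w^2 - 2*w - 3) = (w - 4)*(w - 3)*(w + 1)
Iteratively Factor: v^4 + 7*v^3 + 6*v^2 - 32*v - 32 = (v + 4)*(v^3 + 3*v^2 - 6*v - 8) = (v + 1)*(v + 4)*(v^2 + 2*v - 8) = (v - 2)*(v + 1)*(v + 4)*(v + 4)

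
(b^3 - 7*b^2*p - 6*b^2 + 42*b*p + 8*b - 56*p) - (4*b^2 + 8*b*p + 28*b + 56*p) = b^3 - 7*b^2*p - 10*b^2 + 34*b*p - 20*b - 112*p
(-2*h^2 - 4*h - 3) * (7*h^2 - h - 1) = -14*h^4 - 26*h^3 - 15*h^2 + 7*h + 3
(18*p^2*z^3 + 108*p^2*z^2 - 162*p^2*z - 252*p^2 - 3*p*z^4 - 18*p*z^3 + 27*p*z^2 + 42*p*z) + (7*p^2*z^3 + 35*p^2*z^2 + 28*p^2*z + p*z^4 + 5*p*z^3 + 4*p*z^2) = 25*p^2*z^3 + 143*p^2*z^2 - 134*p^2*z - 252*p^2 - 2*p*z^4 - 13*p*z^3 + 31*p*z^2 + 42*p*z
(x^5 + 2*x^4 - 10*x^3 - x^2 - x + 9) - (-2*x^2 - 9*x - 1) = x^5 + 2*x^4 - 10*x^3 + x^2 + 8*x + 10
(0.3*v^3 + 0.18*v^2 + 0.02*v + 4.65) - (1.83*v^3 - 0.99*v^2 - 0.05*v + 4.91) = -1.53*v^3 + 1.17*v^2 + 0.07*v - 0.26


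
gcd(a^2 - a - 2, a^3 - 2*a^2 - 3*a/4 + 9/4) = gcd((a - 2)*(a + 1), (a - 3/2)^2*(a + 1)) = a + 1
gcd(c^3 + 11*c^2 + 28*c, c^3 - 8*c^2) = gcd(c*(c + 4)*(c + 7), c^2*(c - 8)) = c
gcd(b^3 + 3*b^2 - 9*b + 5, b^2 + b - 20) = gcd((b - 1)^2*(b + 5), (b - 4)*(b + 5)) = b + 5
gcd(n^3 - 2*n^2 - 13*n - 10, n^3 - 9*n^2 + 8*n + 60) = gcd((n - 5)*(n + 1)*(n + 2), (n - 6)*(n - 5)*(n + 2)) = n^2 - 3*n - 10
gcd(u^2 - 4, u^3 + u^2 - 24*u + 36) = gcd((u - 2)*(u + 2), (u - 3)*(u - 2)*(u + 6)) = u - 2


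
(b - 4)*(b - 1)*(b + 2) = b^3 - 3*b^2 - 6*b + 8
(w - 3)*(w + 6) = w^2 + 3*w - 18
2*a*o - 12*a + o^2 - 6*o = (2*a + o)*(o - 6)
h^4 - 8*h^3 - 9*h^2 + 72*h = h*(h - 8)*(h - 3)*(h + 3)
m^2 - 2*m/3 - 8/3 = (m - 2)*(m + 4/3)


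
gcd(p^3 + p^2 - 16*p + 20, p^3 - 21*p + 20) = p + 5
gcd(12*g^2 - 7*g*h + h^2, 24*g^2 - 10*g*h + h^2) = 4*g - h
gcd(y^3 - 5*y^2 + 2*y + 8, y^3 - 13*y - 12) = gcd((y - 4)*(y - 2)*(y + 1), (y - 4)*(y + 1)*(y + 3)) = y^2 - 3*y - 4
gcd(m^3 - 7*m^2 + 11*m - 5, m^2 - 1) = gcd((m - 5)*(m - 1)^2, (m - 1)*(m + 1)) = m - 1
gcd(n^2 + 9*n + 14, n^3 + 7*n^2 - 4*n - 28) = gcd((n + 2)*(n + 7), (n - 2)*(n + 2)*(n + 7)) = n^2 + 9*n + 14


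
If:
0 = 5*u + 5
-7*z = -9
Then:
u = -1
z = 9/7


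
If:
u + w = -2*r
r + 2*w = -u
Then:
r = w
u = -3*w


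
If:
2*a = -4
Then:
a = -2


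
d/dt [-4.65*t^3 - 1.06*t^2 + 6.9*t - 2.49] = -13.95*t^2 - 2.12*t + 6.9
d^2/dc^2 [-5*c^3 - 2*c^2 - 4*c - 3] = -30*c - 4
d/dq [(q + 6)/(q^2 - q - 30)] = (q^2 - q - (q + 6)*(2*q - 1) - 30)/(-q^2 + q + 30)^2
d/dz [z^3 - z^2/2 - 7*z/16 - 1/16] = 3*z^2 - z - 7/16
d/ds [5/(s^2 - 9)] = -10*s/(s^2 - 9)^2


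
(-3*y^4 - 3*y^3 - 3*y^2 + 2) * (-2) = 6*y^4 + 6*y^3 + 6*y^2 - 4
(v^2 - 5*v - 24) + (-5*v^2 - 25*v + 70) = -4*v^2 - 30*v + 46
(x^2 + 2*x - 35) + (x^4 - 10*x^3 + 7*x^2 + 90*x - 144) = x^4 - 10*x^3 + 8*x^2 + 92*x - 179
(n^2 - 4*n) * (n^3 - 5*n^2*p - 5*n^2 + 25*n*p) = n^5 - 5*n^4*p - 9*n^4 + 45*n^3*p + 20*n^3 - 100*n^2*p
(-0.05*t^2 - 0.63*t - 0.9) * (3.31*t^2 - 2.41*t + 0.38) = -0.1655*t^4 - 1.9648*t^3 - 1.4797*t^2 + 1.9296*t - 0.342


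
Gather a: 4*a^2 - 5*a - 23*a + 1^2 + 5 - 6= 4*a^2 - 28*a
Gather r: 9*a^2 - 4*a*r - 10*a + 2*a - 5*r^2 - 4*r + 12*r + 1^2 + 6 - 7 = 9*a^2 - 8*a - 5*r^2 + r*(8 - 4*a)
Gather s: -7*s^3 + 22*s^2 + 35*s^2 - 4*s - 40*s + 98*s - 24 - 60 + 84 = -7*s^3 + 57*s^2 + 54*s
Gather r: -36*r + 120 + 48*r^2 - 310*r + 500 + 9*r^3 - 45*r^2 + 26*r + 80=9*r^3 + 3*r^2 - 320*r + 700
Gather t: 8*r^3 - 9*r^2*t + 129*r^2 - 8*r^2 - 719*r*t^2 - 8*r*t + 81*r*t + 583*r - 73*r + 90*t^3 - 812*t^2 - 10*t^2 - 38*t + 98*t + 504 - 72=8*r^3 + 121*r^2 + 510*r + 90*t^3 + t^2*(-719*r - 822) + t*(-9*r^2 + 73*r + 60) + 432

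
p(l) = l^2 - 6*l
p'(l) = 2*l - 6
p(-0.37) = 2.36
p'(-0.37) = -6.74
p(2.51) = -8.76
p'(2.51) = -0.98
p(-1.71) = 13.18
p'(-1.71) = -9.42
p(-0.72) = 4.84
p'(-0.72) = -7.44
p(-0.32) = 2.02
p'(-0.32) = -6.64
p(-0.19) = 1.18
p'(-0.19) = -6.38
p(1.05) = -5.20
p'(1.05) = -3.90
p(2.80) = -8.96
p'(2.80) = -0.40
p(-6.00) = 72.00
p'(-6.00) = -18.00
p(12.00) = 72.00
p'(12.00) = 18.00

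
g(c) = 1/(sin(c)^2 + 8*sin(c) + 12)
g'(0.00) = -0.06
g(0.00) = 0.08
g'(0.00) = -0.06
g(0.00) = 0.08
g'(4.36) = 0.07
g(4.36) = 0.19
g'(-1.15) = -0.08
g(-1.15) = 0.18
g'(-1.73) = 0.04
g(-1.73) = 0.20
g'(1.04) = -0.01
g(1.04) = 0.05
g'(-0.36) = -0.08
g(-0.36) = 0.11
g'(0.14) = -0.05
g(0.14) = 0.08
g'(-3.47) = 0.04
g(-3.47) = 0.07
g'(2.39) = 0.02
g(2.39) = 0.06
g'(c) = (-2*sin(c)*cos(c) - 8*cos(c))/(sin(c)^2 + 8*sin(c) + 12)^2 = -2*(sin(c) + 4)*cos(c)/(sin(c)^2 + 8*sin(c) + 12)^2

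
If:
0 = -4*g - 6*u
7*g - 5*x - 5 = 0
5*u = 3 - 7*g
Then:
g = 9/11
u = -6/11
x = 8/55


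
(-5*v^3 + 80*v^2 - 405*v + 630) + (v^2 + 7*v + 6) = -5*v^3 + 81*v^2 - 398*v + 636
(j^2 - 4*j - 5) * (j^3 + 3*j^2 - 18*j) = j^5 - j^4 - 35*j^3 + 57*j^2 + 90*j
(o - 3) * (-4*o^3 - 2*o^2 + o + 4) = -4*o^4 + 10*o^3 + 7*o^2 + o - 12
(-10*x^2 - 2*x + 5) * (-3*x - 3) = 30*x^3 + 36*x^2 - 9*x - 15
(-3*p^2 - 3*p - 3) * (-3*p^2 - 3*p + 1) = 9*p^4 + 18*p^3 + 15*p^2 + 6*p - 3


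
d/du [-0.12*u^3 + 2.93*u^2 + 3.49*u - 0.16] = -0.36*u^2 + 5.86*u + 3.49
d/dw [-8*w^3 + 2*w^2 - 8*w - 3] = -24*w^2 + 4*w - 8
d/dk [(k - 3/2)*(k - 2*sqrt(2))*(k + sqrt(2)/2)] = 3*k^2 - 3*sqrt(2)*k - 3*k - 2 + 9*sqrt(2)/4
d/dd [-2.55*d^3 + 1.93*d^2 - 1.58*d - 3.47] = -7.65*d^2 + 3.86*d - 1.58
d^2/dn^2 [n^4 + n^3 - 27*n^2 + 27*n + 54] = 12*n^2 + 6*n - 54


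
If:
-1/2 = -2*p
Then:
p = 1/4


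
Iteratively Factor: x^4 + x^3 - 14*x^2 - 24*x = (x - 4)*(x^3 + 5*x^2 + 6*x) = x*(x - 4)*(x^2 + 5*x + 6) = x*(x - 4)*(x + 3)*(x + 2)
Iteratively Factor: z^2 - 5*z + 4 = (z - 1)*(z - 4)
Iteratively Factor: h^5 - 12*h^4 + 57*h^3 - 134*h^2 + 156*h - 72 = (h - 3)*(h^4 - 9*h^3 + 30*h^2 - 44*h + 24) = (h - 3)^2*(h^3 - 6*h^2 + 12*h - 8) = (h - 3)^2*(h - 2)*(h^2 - 4*h + 4) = (h - 3)^2*(h - 2)^2*(h - 2)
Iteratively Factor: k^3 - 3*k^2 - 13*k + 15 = (k - 5)*(k^2 + 2*k - 3) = (k - 5)*(k - 1)*(k + 3)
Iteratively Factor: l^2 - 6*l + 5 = (l - 5)*(l - 1)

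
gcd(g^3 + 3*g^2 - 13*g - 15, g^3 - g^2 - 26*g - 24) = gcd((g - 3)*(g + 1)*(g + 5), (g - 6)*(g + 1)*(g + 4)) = g + 1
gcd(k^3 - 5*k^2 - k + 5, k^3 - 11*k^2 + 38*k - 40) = k - 5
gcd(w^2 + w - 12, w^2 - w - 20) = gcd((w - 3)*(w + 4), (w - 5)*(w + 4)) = w + 4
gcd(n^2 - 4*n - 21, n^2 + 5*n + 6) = n + 3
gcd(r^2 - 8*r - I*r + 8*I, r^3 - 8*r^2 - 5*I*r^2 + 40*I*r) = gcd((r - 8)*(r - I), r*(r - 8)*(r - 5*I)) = r - 8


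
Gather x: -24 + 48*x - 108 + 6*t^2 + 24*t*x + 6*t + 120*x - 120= 6*t^2 + 6*t + x*(24*t + 168) - 252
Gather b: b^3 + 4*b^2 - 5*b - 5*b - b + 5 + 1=b^3 + 4*b^2 - 11*b + 6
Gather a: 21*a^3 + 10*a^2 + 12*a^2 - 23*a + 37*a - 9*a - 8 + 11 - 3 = 21*a^3 + 22*a^2 + 5*a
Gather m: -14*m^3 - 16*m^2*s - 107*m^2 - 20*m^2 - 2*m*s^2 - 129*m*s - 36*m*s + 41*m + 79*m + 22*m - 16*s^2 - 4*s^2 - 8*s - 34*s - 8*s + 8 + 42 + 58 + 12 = -14*m^3 + m^2*(-16*s - 127) + m*(-2*s^2 - 165*s + 142) - 20*s^2 - 50*s + 120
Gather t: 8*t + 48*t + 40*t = 96*t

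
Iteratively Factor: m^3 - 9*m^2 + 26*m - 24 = (m - 4)*(m^2 - 5*m + 6) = (m - 4)*(m - 2)*(m - 3)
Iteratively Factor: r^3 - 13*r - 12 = (r + 3)*(r^2 - 3*r - 4) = (r + 1)*(r + 3)*(r - 4)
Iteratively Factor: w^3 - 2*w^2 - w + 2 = (w + 1)*(w^2 - 3*w + 2) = (w - 2)*(w + 1)*(w - 1)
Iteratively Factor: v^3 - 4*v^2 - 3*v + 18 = (v - 3)*(v^2 - v - 6) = (v - 3)*(v + 2)*(v - 3)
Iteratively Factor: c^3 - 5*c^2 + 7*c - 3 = (c - 1)*(c^2 - 4*c + 3) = (c - 3)*(c - 1)*(c - 1)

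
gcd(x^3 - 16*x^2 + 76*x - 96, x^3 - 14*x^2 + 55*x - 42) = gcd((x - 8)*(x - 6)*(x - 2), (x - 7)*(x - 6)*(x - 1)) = x - 6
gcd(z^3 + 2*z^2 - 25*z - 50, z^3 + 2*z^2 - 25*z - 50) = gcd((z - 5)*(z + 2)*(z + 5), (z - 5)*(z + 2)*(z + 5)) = z^3 + 2*z^2 - 25*z - 50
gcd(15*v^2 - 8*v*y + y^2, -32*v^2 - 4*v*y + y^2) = 1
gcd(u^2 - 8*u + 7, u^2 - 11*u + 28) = u - 7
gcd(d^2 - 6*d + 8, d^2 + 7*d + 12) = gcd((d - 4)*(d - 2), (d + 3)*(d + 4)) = 1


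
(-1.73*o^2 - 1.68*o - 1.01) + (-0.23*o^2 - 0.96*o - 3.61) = -1.96*o^2 - 2.64*o - 4.62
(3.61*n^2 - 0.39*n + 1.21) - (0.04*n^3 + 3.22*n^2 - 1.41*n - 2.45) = -0.04*n^3 + 0.39*n^2 + 1.02*n + 3.66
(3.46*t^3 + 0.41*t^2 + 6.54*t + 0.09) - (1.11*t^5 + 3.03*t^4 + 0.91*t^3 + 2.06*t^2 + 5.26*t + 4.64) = -1.11*t^5 - 3.03*t^4 + 2.55*t^3 - 1.65*t^2 + 1.28*t - 4.55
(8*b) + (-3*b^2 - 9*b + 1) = -3*b^2 - b + 1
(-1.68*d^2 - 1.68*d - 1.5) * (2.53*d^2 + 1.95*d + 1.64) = -4.2504*d^4 - 7.5264*d^3 - 9.8262*d^2 - 5.6802*d - 2.46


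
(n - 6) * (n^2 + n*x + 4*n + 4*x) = n^3 + n^2*x - 2*n^2 - 2*n*x - 24*n - 24*x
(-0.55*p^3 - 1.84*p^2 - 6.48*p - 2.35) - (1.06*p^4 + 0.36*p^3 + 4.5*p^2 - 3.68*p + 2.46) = -1.06*p^4 - 0.91*p^3 - 6.34*p^2 - 2.8*p - 4.81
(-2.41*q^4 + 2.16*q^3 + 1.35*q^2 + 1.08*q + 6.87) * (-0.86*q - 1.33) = 2.0726*q^5 + 1.3477*q^4 - 4.0338*q^3 - 2.7243*q^2 - 7.3446*q - 9.1371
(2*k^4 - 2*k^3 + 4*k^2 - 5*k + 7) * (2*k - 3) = 4*k^5 - 10*k^4 + 14*k^3 - 22*k^2 + 29*k - 21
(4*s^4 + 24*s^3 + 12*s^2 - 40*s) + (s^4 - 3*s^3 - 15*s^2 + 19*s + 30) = 5*s^4 + 21*s^3 - 3*s^2 - 21*s + 30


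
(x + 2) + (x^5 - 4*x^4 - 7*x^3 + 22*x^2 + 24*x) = x^5 - 4*x^4 - 7*x^3 + 22*x^2 + 25*x + 2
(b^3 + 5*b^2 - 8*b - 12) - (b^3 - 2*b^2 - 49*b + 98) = 7*b^2 + 41*b - 110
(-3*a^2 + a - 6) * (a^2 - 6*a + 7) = -3*a^4 + 19*a^3 - 33*a^2 + 43*a - 42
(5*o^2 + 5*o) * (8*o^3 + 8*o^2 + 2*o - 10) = 40*o^5 + 80*o^4 + 50*o^3 - 40*o^2 - 50*o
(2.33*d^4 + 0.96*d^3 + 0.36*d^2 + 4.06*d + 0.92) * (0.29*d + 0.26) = 0.6757*d^5 + 0.8842*d^4 + 0.354*d^3 + 1.271*d^2 + 1.3224*d + 0.2392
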